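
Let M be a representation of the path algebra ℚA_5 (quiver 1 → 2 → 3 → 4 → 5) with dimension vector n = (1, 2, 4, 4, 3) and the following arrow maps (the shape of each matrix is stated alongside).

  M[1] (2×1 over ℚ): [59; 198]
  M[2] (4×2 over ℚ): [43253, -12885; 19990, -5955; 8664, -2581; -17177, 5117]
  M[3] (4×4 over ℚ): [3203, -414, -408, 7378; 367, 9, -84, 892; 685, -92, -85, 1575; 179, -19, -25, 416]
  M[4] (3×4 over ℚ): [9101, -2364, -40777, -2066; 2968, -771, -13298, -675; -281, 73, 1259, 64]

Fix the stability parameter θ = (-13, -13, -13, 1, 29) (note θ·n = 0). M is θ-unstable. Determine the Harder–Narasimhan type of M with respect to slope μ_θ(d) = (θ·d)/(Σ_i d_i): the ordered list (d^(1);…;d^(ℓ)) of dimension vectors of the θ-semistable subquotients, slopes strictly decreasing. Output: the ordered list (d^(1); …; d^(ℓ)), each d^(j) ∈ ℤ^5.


Barcode: M ≅ I[1,5], I[2,5], I[3,4], I[3,5]. HN layers by μ_θ (3 steps, strictly decreasing):
  μ^(1)=29; μ^(2)=1; μ^(3)=-13

((0, 0, 0, 0, 3); (0, 0, 0, 4, 0); (1, 2, 4, 0, 0))


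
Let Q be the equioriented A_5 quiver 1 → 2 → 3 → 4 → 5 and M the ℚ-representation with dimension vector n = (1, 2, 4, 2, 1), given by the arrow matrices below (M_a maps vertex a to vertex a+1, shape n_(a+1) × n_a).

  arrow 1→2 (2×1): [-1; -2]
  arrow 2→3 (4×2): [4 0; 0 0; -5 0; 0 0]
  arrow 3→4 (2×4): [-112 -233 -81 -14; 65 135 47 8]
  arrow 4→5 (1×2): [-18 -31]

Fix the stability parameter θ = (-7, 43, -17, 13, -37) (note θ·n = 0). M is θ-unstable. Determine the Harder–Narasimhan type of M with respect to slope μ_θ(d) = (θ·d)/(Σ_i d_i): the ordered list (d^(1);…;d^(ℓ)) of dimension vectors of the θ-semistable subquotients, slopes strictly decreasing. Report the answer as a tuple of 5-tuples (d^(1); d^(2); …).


Barcode: M ≅ I[1,5], I[2,2], I[3,3]^2, I[3,4]. HN layers by μ_θ (5 steps, strictly decreasing):
  μ^(1)=43; μ^(2)=13; μ^(3)=1/2; μ^(4)=-7; μ^(5)=-17

((0, 1, 0, 0, 0); (0, 0, 0, 1, 0); (0, 1, 1, 1, 1); (1, 0, 0, 0, 0); (0, 0, 3, 0, 0))


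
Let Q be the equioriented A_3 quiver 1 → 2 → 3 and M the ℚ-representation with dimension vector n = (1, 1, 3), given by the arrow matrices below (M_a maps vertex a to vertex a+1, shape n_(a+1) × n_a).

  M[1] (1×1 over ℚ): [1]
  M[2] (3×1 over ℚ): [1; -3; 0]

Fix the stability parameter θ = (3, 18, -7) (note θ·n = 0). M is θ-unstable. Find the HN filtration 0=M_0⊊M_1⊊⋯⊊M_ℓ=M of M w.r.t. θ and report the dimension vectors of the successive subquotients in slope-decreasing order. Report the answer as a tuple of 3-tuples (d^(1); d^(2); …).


Barcode: M ≅ I[1,3], I[3,3]^2. HN layers by μ_θ (3 steps, strictly decreasing):
  μ^(1)=11/2; μ^(2)=3; μ^(3)=-7

((0, 1, 1); (1, 0, 0); (0, 0, 2))


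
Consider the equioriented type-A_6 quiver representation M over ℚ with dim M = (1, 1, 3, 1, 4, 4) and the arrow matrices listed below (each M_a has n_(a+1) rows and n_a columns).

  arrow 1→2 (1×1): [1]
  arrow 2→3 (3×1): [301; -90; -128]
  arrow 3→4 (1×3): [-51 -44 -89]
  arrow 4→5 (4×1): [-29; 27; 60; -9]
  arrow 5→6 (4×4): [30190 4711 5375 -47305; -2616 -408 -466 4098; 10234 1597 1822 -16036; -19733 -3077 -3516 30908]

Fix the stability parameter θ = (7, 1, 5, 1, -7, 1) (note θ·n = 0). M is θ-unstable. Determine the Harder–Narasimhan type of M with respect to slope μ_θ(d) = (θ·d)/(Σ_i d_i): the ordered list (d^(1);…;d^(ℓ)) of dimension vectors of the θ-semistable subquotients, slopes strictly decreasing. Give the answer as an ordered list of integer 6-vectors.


Via rank(M_{q-1}∘⋯∘M_p): M ≅ I[1,6], I[3,3]^2, I[5,5], I[5,6]^2, I[6,6].
μ_θ-semistable layers: μ^(1)=5; μ^(2)=4/3; μ^(3)=1; μ^(4)=-7

((0, 0, 2, 0, 0, 0); (1, 1, 1, 1, 1, 1); (0, 0, 0, 0, 0, 3); (0, 0, 0, 0, 3, 0))


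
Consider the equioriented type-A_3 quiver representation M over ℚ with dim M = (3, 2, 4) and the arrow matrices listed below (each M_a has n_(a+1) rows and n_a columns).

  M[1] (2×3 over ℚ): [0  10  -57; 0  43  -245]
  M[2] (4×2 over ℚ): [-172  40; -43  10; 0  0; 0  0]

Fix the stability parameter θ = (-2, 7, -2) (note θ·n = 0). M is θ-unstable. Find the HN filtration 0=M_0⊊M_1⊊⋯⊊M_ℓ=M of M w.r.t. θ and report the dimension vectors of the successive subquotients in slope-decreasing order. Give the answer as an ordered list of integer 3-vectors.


Via rank(M_{q-1}∘⋯∘M_p): M ≅ I[1,1], I[1,2], I[1,3], I[3,3]^3.
μ_θ-semistable layers: μ^(1)=7; μ^(2)=5/2; μ^(3)=-2

((0, 1, 0); (0, 1, 1); (3, 0, 3))


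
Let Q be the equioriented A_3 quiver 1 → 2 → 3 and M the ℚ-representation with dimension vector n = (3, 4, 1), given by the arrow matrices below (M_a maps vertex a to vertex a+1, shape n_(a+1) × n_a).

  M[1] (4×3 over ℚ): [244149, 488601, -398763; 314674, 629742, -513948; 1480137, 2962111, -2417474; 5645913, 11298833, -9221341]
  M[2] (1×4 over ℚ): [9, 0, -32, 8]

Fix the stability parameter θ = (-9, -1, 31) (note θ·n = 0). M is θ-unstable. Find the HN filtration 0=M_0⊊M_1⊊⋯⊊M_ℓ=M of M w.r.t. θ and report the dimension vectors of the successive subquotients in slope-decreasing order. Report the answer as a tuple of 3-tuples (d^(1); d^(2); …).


Interval decomposition of M: I[1,1], I[1,2], I[1,3], I[2,2]^2.
HN type (ℓ=3): μ^(1)=31; μ^(2)=-1; μ^(3)=-9

((0, 0, 1); (0, 4, 0); (3, 0, 0))


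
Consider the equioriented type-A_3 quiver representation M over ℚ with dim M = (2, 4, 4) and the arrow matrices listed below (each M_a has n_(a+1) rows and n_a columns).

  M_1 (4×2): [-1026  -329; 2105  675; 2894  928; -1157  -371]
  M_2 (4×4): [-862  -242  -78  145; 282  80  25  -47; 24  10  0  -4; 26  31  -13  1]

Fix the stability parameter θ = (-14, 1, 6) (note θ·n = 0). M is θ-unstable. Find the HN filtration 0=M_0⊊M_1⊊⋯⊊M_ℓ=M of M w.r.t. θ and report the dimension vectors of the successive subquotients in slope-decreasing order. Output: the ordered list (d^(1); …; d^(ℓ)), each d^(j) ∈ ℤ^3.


Via rank(M_{q-1}∘⋯∘M_p): M ≅ I[1,3]^2, I[2,2], I[2,3], I[3,3].
μ_θ-semistable layers: μ^(1)=6; μ^(2)=1; μ^(3)=-14

((0, 0, 4); (0, 4, 0); (2, 0, 0))


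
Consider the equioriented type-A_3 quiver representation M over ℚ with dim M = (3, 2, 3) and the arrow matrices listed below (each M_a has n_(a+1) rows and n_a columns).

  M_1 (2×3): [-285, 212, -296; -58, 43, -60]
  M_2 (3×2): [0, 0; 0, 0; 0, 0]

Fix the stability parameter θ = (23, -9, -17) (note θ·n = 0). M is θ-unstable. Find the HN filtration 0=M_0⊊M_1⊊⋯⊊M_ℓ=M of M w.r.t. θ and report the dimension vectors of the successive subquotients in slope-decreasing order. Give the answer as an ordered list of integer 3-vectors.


Interval decomposition of M: I[1,1], I[1,2]^2, I[3,3]^3.
HN type (ℓ=3): μ^(1)=23; μ^(2)=7; μ^(3)=-17

((1, 0, 0); (2, 2, 0); (0, 0, 3))


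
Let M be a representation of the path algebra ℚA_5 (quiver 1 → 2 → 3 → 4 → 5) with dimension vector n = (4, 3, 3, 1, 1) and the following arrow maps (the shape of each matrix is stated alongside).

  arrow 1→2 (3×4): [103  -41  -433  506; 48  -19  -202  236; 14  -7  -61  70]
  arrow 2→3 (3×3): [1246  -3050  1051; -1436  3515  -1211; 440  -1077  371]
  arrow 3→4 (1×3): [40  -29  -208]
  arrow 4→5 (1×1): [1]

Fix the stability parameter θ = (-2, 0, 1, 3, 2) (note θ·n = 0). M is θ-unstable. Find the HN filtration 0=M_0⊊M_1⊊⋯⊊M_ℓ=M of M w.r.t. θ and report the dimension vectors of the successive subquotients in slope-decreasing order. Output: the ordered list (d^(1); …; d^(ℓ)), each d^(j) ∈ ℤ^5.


Interval decomposition of M: I[1,1], I[1,2], I[1,3], I[1,5], I[3,3].
HN type (ℓ=4): μ^(1)=5/2; μ^(2)=1; μ^(3)=0; μ^(4)=-2

((0, 0, 0, 1, 1); (0, 0, 3, 0, 0); (0, 3, 0, 0, 0); (4, 0, 0, 0, 0))


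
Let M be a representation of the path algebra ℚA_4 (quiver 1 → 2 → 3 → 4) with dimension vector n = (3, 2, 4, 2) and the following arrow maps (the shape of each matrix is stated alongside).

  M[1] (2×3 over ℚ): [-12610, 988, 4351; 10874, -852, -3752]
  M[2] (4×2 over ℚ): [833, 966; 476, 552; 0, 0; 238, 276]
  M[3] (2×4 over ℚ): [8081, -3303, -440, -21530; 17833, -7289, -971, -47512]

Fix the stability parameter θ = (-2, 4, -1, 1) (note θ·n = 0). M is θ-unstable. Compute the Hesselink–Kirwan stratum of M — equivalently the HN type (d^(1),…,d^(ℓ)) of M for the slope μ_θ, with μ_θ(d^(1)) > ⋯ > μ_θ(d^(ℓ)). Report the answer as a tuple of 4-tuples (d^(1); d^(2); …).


Barcode: M ≅ I[1,1], I[1,2], I[1,4], I[3,3]^2, I[3,4]. HN layers by μ_θ (5 steps, strictly decreasing):
  μ^(1)=4; μ^(2)=4/3; μ^(3)=1; μ^(4)=-1; μ^(5)=-2

((0, 1, 0, 0); (0, 1, 1, 1); (0, 0, 0, 1); (0, 0, 3, 0); (3, 0, 0, 0))


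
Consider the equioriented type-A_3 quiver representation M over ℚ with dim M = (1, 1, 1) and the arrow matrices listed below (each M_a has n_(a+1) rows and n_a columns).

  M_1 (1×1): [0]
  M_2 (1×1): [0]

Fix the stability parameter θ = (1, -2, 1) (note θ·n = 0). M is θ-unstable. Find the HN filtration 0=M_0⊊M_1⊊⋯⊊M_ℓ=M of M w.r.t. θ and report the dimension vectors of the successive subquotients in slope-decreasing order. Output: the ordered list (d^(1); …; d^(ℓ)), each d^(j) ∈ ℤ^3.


Interval decomposition of M: I[1,1], I[2,2], I[3,3].
HN type (ℓ=2): μ^(1)=1; μ^(2)=-2

((1, 0, 1); (0, 1, 0))


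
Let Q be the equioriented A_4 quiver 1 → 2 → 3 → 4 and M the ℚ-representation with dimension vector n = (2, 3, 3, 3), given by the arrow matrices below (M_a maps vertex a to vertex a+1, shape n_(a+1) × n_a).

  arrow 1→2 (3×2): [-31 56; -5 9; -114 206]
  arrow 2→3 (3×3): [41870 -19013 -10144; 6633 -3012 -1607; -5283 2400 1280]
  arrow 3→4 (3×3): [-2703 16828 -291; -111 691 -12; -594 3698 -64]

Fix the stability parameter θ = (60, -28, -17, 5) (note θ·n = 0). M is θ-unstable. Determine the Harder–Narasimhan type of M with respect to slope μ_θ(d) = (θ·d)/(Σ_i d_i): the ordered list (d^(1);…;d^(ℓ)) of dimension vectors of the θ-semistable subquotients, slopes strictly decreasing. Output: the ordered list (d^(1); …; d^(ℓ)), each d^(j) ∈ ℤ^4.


Barcode: M ≅ I[1,3], I[1,4], I[2,4], I[4,4]. HN layers by μ_θ (3 steps, strictly decreasing):
  μ^(1)=5; μ^(2)=-17; μ^(3)=-28

((2, 2, 2, 3); (0, 0, 1, 0); (0, 1, 0, 0))


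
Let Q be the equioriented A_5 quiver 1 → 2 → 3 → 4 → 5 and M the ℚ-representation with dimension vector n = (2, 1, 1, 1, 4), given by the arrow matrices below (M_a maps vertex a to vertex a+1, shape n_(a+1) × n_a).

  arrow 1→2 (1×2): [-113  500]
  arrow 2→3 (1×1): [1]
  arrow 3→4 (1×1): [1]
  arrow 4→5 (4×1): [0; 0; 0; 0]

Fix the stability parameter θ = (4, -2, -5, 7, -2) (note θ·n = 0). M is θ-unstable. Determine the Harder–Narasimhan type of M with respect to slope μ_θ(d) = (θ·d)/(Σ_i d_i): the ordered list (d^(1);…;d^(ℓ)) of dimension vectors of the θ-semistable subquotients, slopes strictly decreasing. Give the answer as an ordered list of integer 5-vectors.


Interval decomposition of M: I[1,1], I[1,4], I[5,5]^4.
HN type (ℓ=4): μ^(1)=7; μ^(2)=4; μ^(3)=-1; μ^(4)=-2

((0, 0, 0, 1, 0); (1, 0, 0, 0, 0); (1, 1, 1, 0, 0); (0, 0, 0, 0, 4))


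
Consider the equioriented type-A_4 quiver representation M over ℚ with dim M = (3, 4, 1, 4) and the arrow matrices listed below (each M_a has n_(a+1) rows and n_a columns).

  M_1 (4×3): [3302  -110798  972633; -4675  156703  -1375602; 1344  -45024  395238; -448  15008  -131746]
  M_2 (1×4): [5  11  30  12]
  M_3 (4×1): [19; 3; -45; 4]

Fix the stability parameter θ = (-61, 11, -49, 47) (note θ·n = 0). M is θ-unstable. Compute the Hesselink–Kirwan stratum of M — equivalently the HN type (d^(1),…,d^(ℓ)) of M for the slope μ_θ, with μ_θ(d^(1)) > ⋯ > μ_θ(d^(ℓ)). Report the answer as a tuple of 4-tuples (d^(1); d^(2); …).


Interval decomposition of M: I[1,1], I[1,2], I[1,4], I[2,2]^2, I[4,4]^3.
HN type (ℓ=4): μ^(1)=47; μ^(2)=11; μ^(3)=-19; μ^(4)=-61

((0, 0, 0, 4); (0, 3, 0, 0); (0, 1, 1, 0); (3, 0, 0, 0))


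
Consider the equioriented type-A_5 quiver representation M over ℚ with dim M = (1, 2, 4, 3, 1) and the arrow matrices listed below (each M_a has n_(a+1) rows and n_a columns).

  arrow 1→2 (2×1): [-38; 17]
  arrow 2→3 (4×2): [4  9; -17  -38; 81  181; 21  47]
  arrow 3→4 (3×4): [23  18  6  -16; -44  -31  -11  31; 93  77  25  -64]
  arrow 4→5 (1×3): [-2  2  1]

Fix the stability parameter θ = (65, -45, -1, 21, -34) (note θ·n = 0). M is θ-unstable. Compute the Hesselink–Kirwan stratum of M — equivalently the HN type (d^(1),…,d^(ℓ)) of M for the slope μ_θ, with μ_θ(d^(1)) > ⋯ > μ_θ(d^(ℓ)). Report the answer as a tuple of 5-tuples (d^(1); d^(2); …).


Interval decomposition of M: I[1,5], I[2,4], I[3,3], I[3,4].
HN type (ℓ=4): μ^(1)=21; μ^(2)=6/5; μ^(3)=-1; μ^(4)=-45

((0, 0, 0, 2, 0); (1, 1, 1, 1, 1); (0, 0, 3, 0, 0); (0, 1, 0, 0, 0))


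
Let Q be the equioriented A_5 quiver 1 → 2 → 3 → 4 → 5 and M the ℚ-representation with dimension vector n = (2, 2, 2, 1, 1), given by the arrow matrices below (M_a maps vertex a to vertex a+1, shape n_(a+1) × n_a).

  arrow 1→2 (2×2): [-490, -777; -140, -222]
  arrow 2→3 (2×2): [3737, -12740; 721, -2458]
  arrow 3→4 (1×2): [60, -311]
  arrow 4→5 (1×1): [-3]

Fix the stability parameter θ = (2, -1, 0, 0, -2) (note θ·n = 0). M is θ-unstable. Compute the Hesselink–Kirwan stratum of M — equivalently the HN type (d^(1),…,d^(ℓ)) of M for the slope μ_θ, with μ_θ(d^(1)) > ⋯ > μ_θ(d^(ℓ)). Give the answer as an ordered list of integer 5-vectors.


Via rank(M_{q-1}∘⋯∘M_p): M ≅ I[1,1], I[1,5], I[2,3].
μ_θ-semistable layers: μ^(1)=2; μ^(2)=0; μ^(3)=-1/5; μ^(4)=-1

((1, 0, 0, 0, 0); (0, 0, 1, 0, 0); (1, 1, 1, 1, 1); (0, 1, 0, 0, 0))


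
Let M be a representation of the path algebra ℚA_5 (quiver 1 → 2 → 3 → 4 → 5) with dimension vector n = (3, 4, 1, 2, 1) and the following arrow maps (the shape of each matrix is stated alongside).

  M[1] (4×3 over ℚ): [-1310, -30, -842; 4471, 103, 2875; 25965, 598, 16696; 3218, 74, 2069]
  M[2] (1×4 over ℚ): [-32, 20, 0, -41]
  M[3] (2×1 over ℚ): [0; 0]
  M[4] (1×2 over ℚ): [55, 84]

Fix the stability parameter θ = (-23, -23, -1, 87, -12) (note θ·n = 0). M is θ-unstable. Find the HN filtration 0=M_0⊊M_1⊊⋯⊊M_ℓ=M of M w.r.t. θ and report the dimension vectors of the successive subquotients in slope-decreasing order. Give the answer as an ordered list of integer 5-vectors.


Interval decomposition of M: I[1,2]^2, I[1,3], I[2,2], I[4,4], I[4,5].
HN type (ℓ=4): μ^(1)=87; μ^(2)=75/2; μ^(3)=-1; μ^(4)=-23

((0, 0, 0, 1, 0); (0, 0, 0, 1, 1); (0, 0, 1, 0, 0); (3, 4, 0, 0, 0))


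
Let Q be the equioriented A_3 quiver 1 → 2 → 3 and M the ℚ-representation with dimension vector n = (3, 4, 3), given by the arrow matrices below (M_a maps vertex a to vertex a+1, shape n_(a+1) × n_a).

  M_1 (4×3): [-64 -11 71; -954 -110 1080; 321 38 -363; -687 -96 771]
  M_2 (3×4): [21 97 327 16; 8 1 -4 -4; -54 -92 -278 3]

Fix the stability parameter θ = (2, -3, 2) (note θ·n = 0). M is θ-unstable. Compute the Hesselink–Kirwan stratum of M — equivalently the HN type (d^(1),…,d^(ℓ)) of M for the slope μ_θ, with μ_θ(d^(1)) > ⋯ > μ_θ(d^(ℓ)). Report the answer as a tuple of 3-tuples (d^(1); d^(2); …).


Via rank(M_{q-1}∘⋯∘M_p): M ≅ I[1,1], I[1,3]^2, I[2,2], I[2,3].
μ_θ-semistable layers: μ^(1)=2; μ^(2)=-1/2; μ^(3)=-3

((1, 0, 3); (2, 2, 0); (0, 2, 0))


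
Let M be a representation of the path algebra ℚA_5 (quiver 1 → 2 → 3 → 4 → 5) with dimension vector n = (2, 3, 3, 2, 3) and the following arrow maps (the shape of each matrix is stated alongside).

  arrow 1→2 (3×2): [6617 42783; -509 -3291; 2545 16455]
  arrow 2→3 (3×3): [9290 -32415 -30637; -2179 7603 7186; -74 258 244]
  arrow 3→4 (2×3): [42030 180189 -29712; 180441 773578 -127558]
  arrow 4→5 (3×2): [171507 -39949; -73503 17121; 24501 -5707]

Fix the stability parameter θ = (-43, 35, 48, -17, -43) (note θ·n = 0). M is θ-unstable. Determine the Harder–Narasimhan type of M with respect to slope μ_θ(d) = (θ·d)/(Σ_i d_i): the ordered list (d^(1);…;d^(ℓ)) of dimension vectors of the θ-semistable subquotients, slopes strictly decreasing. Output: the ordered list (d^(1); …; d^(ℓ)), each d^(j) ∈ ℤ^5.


Barcode: M ≅ I[1,1], I[1,2], I[2,4], I[2,5], I[3,3], I[5,5]^2. HN layers by μ_θ (5 steps, strictly decreasing):
  μ^(1)=48; μ^(2)=35; μ^(3)=22; μ^(4)=23/4; μ^(5)=-43

((0, 0, 1, 0, 0); (0, 1, 0, 0, 0); (0, 1, 1, 1, 0); (0, 1, 1, 1, 1); (2, 0, 0, 0, 2))


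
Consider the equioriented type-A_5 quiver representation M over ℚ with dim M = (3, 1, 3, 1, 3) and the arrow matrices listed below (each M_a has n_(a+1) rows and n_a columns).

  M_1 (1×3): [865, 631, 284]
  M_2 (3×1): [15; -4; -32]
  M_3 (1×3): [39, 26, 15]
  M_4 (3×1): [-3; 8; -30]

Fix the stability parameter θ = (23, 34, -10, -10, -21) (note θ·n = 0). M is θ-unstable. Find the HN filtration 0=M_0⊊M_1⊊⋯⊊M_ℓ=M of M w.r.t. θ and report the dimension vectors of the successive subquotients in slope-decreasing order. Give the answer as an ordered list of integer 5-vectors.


Via rank(M_{q-1}∘⋯∘M_p): M ≅ I[1,1]^2, I[1,5], I[3,3]^2, I[5,5]^2.
μ_θ-semistable layers: μ^(1)=23; μ^(2)=16/5; μ^(3)=-10; μ^(4)=-21

((2, 0, 0, 0, 0); (1, 1, 1, 1, 1); (0, 0, 2, 0, 0); (0, 0, 0, 0, 2))


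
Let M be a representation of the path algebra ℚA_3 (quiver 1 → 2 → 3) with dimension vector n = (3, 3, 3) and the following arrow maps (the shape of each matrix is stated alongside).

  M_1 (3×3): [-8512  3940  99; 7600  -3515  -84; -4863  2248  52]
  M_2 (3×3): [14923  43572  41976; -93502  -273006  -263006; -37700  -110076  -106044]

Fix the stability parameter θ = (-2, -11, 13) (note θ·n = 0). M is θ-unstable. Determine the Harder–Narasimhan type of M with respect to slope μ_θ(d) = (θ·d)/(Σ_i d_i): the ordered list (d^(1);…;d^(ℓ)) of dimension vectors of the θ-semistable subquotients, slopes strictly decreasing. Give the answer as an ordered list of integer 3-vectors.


Barcode: M ≅ I[1,2], I[1,3]^2, I[3,3]. HN layers by μ_θ (2 steps, strictly decreasing):
  μ^(1)=13; μ^(2)=-13/2

((0, 0, 3); (3, 3, 0))


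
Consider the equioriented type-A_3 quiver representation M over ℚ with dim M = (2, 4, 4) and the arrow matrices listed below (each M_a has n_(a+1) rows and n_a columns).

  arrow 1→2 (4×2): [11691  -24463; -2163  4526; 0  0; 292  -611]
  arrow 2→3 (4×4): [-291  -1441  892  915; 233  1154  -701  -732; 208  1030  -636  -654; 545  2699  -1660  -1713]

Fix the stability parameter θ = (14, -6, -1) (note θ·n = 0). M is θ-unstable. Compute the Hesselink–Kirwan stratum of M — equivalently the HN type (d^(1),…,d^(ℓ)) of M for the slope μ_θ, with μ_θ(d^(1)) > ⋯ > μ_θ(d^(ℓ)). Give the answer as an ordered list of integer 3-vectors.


Interval decomposition of M: I[1,2], I[1,3], I[2,3]^2, I[3,3].
HN type (ℓ=4): μ^(1)=4; μ^(2)=7/3; μ^(3)=-1; μ^(4)=-6

((1, 1, 0); (1, 1, 1); (0, 0, 3); (0, 2, 0))


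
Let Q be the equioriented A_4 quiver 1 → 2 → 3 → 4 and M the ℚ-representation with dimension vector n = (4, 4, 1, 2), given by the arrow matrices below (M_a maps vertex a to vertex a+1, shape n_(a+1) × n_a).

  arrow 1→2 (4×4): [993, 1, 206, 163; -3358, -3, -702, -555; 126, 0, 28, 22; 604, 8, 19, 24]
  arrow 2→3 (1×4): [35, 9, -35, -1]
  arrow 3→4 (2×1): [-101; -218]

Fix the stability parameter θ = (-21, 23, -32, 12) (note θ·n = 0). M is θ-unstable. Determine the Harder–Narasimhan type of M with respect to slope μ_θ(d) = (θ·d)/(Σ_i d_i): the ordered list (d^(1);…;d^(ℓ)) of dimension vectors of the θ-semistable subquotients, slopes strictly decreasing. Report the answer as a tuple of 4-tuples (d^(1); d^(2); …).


Via rank(M_{q-1}∘⋯∘M_p): M ≅ I[1,2]^3, I[1,4], I[4,4].
μ_θ-semistable layers: μ^(1)=23; μ^(2)=12; μ^(3)=-9/2; μ^(4)=-21

((0, 3, 0, 0); (0, 0, 0, 2); (0, 1, 1, 0); (4, 0, 0, 0))


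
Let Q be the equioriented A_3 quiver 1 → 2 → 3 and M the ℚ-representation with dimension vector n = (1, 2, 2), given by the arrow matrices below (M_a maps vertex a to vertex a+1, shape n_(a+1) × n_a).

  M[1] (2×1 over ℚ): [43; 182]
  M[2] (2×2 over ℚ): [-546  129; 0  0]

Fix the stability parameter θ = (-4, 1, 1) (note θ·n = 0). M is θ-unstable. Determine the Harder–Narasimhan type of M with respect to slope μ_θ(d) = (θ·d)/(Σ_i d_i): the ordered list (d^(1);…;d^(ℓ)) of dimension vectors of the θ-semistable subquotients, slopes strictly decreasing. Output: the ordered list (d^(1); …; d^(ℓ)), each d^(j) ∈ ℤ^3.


Via rank(M_{q-1}∘⋯∘M_p): M ≅ I[1,2], I[2,3], I[3,3].
μ_θ-semistable layers: μ^(1)=1; μ^(2)=-4

((0, 2, 2); (1, 0, 0))


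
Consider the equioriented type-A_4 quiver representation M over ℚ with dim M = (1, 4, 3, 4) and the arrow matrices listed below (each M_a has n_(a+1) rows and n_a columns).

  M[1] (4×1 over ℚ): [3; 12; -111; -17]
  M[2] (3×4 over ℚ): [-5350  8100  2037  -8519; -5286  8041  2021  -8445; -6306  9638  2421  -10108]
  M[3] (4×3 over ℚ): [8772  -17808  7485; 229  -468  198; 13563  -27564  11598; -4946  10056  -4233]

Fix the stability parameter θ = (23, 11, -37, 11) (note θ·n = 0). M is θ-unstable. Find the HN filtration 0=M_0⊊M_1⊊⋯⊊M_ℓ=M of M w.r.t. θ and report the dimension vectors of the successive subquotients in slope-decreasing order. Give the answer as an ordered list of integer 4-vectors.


Interval decomposition of M: I[1,4], I[2,2], I[2,3], I[2,4], I[4,4]^2.
HN type (ℓ=3): μ^(1)=11; μ^(2)=-1; μ^(3)=-13

((0, 1, 0, 4); (1, 1, 1, 0); (0, 2, 2, 0))


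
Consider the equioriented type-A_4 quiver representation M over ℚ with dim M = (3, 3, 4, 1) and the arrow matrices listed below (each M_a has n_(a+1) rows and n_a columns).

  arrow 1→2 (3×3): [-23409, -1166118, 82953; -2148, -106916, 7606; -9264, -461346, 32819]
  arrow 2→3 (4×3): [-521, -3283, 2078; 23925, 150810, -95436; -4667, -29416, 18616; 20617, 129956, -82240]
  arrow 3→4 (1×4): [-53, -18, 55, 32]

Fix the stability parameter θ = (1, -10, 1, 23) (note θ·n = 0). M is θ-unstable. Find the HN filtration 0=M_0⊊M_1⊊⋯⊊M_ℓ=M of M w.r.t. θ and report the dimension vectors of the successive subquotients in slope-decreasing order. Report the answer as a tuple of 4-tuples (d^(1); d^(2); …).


Barcode: M ≅ I[1,1], I[1,3], I[1,4], I[2,2], I[3,3]^2. HN layers by μ_θ (4 steps, strictly decreasing):
  μ^(1)=23; μ^(2)=1; μ^(3)=-9/2; μ^(4)=-10

((0, 0, 0, 1); (1, 0, 4, 0); (2, 2, 0, 0); (0, 1, 0, 0))


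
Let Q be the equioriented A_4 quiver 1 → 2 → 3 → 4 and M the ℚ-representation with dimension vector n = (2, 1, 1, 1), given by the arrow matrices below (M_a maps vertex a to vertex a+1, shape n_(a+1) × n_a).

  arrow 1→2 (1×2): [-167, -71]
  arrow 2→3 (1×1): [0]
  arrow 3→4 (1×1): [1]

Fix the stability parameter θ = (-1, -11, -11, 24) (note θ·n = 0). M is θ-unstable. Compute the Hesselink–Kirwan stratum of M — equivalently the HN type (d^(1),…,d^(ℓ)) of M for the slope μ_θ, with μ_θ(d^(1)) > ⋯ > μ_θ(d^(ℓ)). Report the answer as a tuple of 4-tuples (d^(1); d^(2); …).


Via rank(M_{q-1}∘⋯∘M_p): M ≅ I[1,1], I[1,2], I[3,4].
μ_θ-semistable layers: μ^(1)=24; μ^(2)=-1; μ^(3)=-6; μ^(4)=-11

((0, 0, 0, 1); (1, 0, 0, 0); (1, 1, 0, 0); (0, 0, 1, 0))


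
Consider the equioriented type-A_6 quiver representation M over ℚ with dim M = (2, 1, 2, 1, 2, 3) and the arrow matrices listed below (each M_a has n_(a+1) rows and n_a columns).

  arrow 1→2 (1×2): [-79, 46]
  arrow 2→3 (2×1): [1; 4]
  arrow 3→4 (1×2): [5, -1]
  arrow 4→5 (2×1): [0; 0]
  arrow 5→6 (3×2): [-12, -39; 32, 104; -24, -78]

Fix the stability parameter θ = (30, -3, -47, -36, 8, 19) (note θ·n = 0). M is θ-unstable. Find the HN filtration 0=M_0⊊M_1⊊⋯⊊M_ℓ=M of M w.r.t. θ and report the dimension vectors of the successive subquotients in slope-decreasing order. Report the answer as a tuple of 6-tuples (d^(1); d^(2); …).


Via rank(M_{q-1}∘⋯∘M_p): M ≅ I[1,1], I[1,4], I[3,3], I[5,5], I[5,6], I[6,6]^2.
μ_θ-semistable layers: μ^(1)=30; μ^(2)=19; μ^(3)=8; μ^(4)=-14; μ^(5)=-47

((1, 0, 0, 0, 0, 0); (0, 0, 0, 0, 0, 3); (0, 0, 0, 0, 2, 0); (1, 1, 1, 1, 0, 0); (0, 0, 1, 0, 0, 0))


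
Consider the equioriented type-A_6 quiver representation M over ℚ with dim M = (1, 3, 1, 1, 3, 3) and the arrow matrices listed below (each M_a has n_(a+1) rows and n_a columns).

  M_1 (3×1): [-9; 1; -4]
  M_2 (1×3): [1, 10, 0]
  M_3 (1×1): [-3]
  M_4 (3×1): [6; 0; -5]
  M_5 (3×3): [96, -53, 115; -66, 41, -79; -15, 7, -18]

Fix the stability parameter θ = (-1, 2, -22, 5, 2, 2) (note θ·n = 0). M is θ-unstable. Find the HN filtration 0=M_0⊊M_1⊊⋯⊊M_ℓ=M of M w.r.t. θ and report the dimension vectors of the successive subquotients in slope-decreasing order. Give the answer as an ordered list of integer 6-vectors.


Barcode: M ≅ I[1,6], I[2,2]^2, I[5,6]^2. HN layers by μ_θ (3 steps, strictly decreasing):
  μ^(1)=3; μ^(2)=2; μ^(3)=-7

((0, 0, 0, 1, 1, 1); (0, 2, 0, 0, 2, 2); (1, 1, 1, 0, 0, 0))


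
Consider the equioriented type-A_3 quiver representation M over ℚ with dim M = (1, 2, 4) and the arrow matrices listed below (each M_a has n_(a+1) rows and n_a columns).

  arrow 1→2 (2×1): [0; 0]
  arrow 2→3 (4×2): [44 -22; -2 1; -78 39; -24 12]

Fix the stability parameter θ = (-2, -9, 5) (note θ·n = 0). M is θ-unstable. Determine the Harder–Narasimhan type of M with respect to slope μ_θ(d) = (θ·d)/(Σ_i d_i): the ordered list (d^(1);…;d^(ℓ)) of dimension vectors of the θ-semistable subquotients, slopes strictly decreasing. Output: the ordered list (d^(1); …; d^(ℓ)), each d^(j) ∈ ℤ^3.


Interval decomposition of M: I[1,1], I[2,2], I[2,3], I[3,3]^3.
HN type (ℓ=3): μ^(1)=5; μ^(2)=-2; μ^(3)=-9

((0, 0, 4); (1, 0, 0); (0, 2, 0))


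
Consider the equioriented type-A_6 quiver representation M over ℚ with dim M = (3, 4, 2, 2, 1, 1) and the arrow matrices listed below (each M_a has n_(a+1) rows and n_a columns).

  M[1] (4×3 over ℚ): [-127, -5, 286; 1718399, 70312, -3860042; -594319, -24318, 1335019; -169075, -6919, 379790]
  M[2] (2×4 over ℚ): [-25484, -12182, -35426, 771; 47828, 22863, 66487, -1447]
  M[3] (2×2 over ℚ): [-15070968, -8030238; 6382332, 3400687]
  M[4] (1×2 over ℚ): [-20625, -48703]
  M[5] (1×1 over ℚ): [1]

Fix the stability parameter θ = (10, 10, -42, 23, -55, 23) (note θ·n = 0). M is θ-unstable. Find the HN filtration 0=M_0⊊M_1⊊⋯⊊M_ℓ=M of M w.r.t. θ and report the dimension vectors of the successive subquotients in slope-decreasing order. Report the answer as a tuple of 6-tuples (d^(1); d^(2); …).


Via rank(M_{q-1}∘⋯∘M_p): M ≅ I[1,2], I[1,3], I[1,6], I[2,2], I[4,4].
μ_θ-semistable layers: μ^(1)=23; μ^(2)=10; μ^(3)=-22/3; μ^(4)=-54/5

((0, 0, 0, 1, 0, 1); (1, 2, 0, 0, 0, 0); (1, 1, 1, 0, 0, 0); (1, 1, 1, 1, 1, 0))


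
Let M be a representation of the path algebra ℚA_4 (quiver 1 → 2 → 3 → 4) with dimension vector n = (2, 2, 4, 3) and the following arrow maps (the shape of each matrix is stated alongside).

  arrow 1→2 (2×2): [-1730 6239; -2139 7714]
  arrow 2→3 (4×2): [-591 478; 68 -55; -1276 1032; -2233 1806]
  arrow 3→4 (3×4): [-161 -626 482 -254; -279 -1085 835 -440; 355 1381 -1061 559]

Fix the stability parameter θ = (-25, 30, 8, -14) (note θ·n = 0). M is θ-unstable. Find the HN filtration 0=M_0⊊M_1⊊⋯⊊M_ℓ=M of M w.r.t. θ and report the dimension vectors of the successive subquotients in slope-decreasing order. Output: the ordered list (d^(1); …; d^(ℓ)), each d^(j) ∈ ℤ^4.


Interval decomposition of M: I[1,4]^2, I[3,3], I[3,4].
HN type (ℓ=3): μ^(1)=8; μ^(2)=-3; μ^(3)=-25

((0, 2, 3, 2); (0, 0, 1, 1); (2, 0, 0, 0))


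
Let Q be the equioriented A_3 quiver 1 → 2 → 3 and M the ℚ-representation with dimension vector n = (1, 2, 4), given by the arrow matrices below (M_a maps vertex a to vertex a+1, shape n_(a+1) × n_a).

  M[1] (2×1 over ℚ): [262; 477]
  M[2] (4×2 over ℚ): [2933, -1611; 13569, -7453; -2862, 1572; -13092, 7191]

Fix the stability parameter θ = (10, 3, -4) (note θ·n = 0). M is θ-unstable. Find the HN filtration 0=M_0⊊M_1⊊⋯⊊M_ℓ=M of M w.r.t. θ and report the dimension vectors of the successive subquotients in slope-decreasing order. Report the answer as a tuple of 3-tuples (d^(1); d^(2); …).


Interval decomposition of M: I[1,3], I[2,3], I[3,3]^2.
HN type (ℓ=3): μ^(1)=3; μ^(2)=-1/2; μ^(3)=-4

((1, 1, 1); (0, 1, 1); (0, 0, 2))


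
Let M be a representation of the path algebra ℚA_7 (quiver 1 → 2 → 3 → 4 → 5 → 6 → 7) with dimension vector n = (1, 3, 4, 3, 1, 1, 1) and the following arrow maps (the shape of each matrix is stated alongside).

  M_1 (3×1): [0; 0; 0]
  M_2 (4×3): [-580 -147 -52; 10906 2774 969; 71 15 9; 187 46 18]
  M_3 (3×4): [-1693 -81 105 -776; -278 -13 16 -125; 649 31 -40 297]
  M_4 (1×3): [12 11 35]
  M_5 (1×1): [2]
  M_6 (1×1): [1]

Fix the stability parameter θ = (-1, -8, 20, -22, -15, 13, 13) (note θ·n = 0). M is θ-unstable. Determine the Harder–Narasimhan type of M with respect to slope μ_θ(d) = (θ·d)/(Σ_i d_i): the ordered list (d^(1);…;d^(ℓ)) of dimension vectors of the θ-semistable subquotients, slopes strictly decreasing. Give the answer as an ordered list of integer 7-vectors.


Via rank(M_{q-1}∘⋯∘M_p): M ≅ I[1,1], I[2,4]^2, I[2,7], I[3,3].
μ_θ-semistable layers: μ^(1)=20; μ^(2)=13; μ^(3)=-1; μ^(4)=-17/3; μ^(5)=-8

((0, 0, 1, 0, 0, 0, 0); (0, 0, 0, 0, 0, 1, 1); (1, 0, 2, 2, 0, 0, 0); (0, 0, 1, 1, 1, 0, 0); (0, 3, 0, 0, 0, 0, 0))


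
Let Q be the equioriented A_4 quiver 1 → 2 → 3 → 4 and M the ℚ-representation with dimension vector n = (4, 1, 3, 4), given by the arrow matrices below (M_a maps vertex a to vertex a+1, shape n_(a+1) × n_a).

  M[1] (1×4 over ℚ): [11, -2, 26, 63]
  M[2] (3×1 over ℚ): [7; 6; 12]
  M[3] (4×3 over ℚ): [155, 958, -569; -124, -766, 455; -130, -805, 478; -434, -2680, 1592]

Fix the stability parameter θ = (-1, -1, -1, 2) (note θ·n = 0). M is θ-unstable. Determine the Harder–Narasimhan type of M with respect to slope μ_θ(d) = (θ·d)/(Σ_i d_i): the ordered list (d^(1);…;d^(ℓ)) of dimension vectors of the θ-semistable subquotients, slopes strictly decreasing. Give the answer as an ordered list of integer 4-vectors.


Barcode: M ≅ I[1,1]^3, I[1,4], I[3,4]^2, I[4,4]. HN layers by μ_θ (2 steps, strictly decreasing):
  μ^(1)=2; μ^(2)=-1

((0, 0, 0, 4); (4, 1, 3, 0))


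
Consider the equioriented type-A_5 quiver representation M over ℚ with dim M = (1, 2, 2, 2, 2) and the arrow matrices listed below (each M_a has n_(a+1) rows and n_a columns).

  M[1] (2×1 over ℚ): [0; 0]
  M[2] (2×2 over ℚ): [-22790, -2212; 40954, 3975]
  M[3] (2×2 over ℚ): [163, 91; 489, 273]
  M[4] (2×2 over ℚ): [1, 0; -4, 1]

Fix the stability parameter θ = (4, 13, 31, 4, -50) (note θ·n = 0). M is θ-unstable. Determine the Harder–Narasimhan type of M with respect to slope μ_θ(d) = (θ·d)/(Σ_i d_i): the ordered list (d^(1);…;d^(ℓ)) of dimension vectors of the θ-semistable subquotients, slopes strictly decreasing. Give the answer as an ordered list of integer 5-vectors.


Barcode: M ≅ I[1,1], I[2,3], I[2,5], I[4,5]. HN layers by μ_θ (5 steps, strictly decreasing):
  μ^(1)=31; μ^(2)=13; μ^(3)=4; μ^(4)=-1/2; μ^(5)=-23

((0, 0, 1, 0, 0); (0, 1, 0, 0, 0); (1, 0, 0, 0, 0); (0, 1, 1, 1, 1); (0, 0, 0, 1, 1))


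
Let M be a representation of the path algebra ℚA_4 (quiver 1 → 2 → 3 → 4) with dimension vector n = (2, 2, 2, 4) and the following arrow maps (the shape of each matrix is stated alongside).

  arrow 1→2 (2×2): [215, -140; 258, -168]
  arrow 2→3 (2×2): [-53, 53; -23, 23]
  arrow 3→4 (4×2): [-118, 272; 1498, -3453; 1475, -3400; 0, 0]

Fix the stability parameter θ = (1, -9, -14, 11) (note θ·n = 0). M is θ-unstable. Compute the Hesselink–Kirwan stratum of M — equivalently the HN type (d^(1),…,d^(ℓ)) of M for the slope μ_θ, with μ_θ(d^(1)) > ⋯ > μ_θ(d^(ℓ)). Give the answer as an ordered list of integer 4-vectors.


Barcode: M ≅ I[1,1], I[1,4], I[2,2], I[3,4], I[4,4]^2. HN layers by μ_θ (5 steps, strictly decreasing):
  μ^(1)=11; μ^(2)=1; μ^(3)=-22/3; μ^(4)=-9; μ^(5)=-14

((0, 0, 0, 4); (1, 0, 0, 0); (1, 1, 1, 0); (0, 1, 0, 0); (0, 0, 1, 0))


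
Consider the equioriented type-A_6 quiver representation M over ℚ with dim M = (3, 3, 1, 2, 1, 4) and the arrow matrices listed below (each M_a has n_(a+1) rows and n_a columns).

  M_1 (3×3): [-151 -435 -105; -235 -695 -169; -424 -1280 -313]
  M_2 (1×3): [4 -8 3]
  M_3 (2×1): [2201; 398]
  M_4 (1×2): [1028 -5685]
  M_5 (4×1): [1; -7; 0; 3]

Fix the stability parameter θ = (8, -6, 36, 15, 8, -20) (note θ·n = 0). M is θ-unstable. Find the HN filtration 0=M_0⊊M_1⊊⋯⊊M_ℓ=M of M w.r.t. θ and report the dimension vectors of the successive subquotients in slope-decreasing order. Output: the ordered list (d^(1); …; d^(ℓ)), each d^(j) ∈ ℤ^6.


Via rank(M_{q-1}∘⋯∘M_p): M ≅ I[1,1], I[1,2], I[1,6], I[2,2], I[4,4], I[6,6]^3.
μ_θ-semistable layers: μ^(1)=15; μ^(2)=39/4; μ^(3)=8; μ^(4)=1; μ^(5)=-6; μ^(6)=-20

((0, 0, 0, 1, 0, 0); (0, 0, 1, 1, 1, 1); (1, 0, 0, 0, 0, 0); (2, 2, 0, 0, 0, 0); (0, 1, 0, 0, 0, 0); (0, 0, 0, 0, 0, 3))


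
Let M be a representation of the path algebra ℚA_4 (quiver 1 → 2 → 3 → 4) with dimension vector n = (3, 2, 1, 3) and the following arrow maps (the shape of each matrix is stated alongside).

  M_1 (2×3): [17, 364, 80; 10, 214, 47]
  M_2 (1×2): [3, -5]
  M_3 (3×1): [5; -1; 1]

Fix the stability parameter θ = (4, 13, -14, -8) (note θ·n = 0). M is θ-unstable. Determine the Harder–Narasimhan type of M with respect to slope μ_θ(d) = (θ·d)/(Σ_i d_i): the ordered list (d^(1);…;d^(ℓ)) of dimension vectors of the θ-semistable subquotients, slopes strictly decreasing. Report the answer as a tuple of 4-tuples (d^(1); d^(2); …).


Interval decomposition of M: I[1,1], I[1,2], I[1,4], I[4,4]^2.
HN type (ℓ=4): μ^(1)=13; μ^(2)=4; μ^(3)=-5/4; μ^(4)=-8

((0, 1, 0, 0); (2, 0, 0, 0); (1, 1, 1, 1); (0, 0, 0, 2))


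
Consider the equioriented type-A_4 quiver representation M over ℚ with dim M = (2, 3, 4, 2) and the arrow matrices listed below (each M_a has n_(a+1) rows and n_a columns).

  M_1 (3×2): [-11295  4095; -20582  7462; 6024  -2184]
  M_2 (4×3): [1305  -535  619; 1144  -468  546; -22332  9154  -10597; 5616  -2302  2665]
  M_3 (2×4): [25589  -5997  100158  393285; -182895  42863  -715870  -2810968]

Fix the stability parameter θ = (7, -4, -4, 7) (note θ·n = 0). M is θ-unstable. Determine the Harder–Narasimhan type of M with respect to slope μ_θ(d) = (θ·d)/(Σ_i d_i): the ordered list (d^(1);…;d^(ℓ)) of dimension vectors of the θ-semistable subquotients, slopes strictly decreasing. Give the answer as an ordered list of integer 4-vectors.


Barcode: M ≅ I[1,1], I[1,4], I[2,2], I[2,4], I[3,3]^2. HN layers by μ_θ (3 steps, strictly decreasing):
  μ^(1)=7; μ^(2)=-1/3; μ^(3)=-4

((1, 0, 0, 2); (1, 1, 1, 0); (0, 2, 3, 0))


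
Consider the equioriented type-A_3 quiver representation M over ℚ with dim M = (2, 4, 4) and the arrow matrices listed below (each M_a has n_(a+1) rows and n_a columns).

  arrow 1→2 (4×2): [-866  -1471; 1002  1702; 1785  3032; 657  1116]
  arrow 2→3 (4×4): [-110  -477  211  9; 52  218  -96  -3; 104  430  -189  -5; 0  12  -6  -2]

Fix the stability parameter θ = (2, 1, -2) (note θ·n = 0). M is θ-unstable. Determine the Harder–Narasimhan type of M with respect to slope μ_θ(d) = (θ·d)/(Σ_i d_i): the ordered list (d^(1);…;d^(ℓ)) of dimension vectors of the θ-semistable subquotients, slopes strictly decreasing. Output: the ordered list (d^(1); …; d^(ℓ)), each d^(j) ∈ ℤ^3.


Barcode: M ≅ I[1,2], I[1,3], I[2,3]^2, I[3,3]. HN layers by μ_θ (4 steps, strictly decreasing):
  μ^(1)=3/2; μ^(2)=1/3; μ^(3)=-1/2; μ^(4)=-2

((1, 1, 0); (1, 1, 1); (0, 2, 2); (0, 0, 1))


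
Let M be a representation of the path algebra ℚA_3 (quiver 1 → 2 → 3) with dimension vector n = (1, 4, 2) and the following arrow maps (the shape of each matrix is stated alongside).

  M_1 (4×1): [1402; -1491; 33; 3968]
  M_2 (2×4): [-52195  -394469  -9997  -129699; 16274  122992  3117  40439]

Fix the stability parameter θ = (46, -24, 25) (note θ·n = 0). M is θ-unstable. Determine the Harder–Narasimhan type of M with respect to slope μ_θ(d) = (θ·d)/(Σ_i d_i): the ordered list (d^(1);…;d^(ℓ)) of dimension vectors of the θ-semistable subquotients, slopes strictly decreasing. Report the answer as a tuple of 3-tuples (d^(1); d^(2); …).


Interval decomposition of M: I[1,3], I[2,2]^2, I[2,3].
HN type (ℓ=3): μ^(1)=25; μ^(2)=11; μ^(3)=-24

((0, 0, 2); (1, 1, 0); (0, 3, 0))


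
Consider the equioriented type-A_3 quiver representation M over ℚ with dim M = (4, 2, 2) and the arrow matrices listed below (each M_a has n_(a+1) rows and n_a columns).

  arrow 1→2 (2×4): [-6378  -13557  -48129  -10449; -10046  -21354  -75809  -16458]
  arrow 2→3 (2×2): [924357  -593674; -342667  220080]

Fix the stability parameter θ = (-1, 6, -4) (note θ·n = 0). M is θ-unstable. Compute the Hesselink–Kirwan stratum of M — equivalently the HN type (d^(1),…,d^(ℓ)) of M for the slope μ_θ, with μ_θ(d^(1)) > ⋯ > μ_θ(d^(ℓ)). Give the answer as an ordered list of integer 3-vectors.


Via rank(M_{q-1}∘⋯∘M_p): M ≅ I[1,1]^2, I[1,3]^2.
μ_θ-semistable layers: μ^(1)=1; μ^(2)=-1

((0, 2, 2); (4, 0, 0))


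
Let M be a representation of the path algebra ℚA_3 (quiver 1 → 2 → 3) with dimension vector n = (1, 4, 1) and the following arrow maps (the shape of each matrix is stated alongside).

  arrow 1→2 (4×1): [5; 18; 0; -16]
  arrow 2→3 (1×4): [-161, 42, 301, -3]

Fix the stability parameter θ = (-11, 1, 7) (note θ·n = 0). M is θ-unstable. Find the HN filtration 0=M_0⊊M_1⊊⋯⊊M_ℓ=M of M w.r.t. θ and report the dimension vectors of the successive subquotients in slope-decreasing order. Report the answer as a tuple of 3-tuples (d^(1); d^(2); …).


Interval decomposition of M: I[1,3], I[2,2]^3.
HN type (ℓ=3): μ^(1)=7; μ^(2)=1; μ^(3)=-11

((0, 0, 1); (0, 4, 0); (1, 0, 0))


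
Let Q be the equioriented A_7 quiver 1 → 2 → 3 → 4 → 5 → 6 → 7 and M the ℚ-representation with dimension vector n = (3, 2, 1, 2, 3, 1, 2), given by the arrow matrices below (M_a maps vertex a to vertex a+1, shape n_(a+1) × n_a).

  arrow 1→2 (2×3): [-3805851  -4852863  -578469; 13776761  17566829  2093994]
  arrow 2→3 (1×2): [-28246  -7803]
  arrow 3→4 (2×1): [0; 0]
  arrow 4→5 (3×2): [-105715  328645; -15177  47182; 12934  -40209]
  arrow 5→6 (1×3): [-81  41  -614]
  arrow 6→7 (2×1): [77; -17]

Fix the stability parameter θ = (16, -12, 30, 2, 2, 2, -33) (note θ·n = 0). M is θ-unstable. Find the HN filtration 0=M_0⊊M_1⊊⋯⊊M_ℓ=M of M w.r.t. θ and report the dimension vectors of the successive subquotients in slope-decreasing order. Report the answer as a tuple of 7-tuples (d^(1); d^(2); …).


Via rank(M_{q-1}∘⋯∘M_p): M ≅ I[1,1], I[1,2], I[1,3], I[4,5], I[4,7], I[5,5], I[7,7].
μ_θ-semistable layers: μ^(1)=30; μ^(2)=16; μ^(3)=2; μ^(4)=-27/4; μ^(5)=-33

((0, 0, 1, 0, 0, 0, 0); (1, 0, 0, 0, 0, 0, 0); (2, 2, 0, 1, 2, 0, 0); (0, 0, 0, 1, 1, 1, 1); (0, 0, 0, 0, 0, 0, 1))


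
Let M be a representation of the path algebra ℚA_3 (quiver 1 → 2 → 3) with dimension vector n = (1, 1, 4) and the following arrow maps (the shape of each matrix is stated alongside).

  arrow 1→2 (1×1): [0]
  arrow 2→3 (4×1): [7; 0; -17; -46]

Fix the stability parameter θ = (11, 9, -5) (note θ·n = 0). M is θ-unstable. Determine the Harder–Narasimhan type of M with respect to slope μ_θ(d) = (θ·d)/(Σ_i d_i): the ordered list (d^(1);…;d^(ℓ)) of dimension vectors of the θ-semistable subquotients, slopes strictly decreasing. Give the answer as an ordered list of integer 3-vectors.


Via rank(M_{q-1}∘⋯∘M_p): M ≅ I[1,1], I[2,3], I[3,3]^3.
μ_θ-semistable layers: μ^(1)=11; μ^(2)=2; μ^(3)=-5

((1, 0, 0); (0, 1, 1); (0, 0, 3))
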